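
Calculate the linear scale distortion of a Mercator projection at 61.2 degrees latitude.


SF = 1 / cos(61.2) = 1 / 0.481754 = 2.076

2.076


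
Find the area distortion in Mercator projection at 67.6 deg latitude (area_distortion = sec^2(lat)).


area_distortion = 1/cos^2(67.6) = 6.886

6.886


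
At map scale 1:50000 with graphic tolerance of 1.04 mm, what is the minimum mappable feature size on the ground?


ground = 1.04 mm * 50000 / 1000 = 52.0 m

52.0 m


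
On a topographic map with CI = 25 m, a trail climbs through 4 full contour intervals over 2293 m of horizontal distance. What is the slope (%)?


elevation change = 4 * 25 = 100 m
slope = 100 / 2293 * 100 = 4.4%

4.4%


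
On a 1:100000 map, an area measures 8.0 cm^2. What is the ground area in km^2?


ground_area = 8.0 * (100000/100)^2 = 8000000.0 m^2 = 8.0 km^2

8.0 km^2


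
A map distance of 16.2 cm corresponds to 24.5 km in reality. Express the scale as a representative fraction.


ground = 24.5 km = 2450000 cm; RF denominator = ground / map = 2450000 / 16.2 ≈ 151235; RF = 1:151235

1:151235


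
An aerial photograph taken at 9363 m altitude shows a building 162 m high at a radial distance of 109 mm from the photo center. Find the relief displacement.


d = h * r / H = 162 * 109 / 9363 = 1.89 mm

1.89 mm


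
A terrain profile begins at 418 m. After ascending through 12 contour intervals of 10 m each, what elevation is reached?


elevation = 418 + 12 * 10 = 538 m

538 m


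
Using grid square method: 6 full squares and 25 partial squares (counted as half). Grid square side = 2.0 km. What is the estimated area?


effective squares = 6 + 25 * 0.5 = 18.5
area = 18.5 * 4.0 = 74.0 km^2

74.0 km^2


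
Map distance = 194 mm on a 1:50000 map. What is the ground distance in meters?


ground = 194 mm * 50000 / 1000 = 9700.0 m

9700.0 m


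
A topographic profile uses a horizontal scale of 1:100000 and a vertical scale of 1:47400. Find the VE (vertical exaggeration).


VE = horizontal_scale / vertical_scale = 100000 / 47400 ≈ 2.1

2.1x


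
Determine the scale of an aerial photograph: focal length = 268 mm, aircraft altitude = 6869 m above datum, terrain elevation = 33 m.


scale = f / (H - h) = 268 mm / 6836 m = 268 / 6836000 = 1:25507

1:25507


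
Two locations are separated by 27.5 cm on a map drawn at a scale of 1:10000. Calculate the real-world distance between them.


ground = 27.5 cm * 10000 / 100 = 2750.0 m = 2.75 km

2.75 km


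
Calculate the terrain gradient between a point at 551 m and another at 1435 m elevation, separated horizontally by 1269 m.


gradient = (1435 - 551) / 1269 = 884 / 1269 = 0.6966

0.6966


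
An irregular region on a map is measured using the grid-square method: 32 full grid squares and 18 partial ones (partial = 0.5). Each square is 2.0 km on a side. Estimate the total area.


effective squares = 32 + 18 * 0.5 = 41.0
area = 41.0 * 4.0 = 164.0 km^2

164.0 km^2


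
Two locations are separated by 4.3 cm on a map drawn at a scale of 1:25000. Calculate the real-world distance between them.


ground = 4.3 cm * 25000 / 100 = 1075.0 m = 1.075 km

1.075 km


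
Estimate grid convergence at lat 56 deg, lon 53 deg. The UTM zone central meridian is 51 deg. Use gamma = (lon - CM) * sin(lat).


gamma = (53 - 51) * sin(56) = 2 * 0.829038 = 1.658 degrees

1.658 degrees


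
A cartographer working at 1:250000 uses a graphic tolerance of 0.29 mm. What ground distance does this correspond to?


ground = 0.29 mm * 250000 / 1000 = 72.5 m

72.5 m


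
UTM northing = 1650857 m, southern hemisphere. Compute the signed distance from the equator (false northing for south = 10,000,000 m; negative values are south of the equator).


For southern: actual = 1650857 - 10000000 = -8349143 m

-8349143 m


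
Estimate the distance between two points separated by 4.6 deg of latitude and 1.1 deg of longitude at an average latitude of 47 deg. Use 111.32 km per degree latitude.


dlat_km = 4.6 * 111.32 = 512.072
dlon_km = 1.1 * 111.32 * cos(47) ≈ 83.512
dist = sqrt(512.072^2 + 83.512^2) ≈ 518.8 km

518.8 km


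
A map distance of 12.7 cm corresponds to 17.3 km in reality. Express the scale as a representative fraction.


ground = 17.3 km = 1730000 cm; RF denominator = ground / map = 1730000 / 12.7 ≈ 136220; RF = 1:136220

1:136220


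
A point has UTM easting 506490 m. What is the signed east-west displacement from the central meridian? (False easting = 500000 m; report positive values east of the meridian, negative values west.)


displacement = 506490 - 500000 = 6490 m

6490 m


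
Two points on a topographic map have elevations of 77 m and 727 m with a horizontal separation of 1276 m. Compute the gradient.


gradient = (727 - 77) / 1276 = 650 / 1276 = 0.5094

0.5094


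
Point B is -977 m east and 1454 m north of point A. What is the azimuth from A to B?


az = atan2(-977, 1454) = -33.9 deg
adjusted to 0-360: 326.1 degrees

326.1 degrees


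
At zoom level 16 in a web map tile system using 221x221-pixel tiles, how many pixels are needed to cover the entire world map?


tiles per axis = 2^16 = 65536
total tiles = 65536^2 = 4294967296
pixels per axis = 65536 * 221 = 14483456
total pixels = 14483456^2 = 209770497703936

209770497703936 pixels


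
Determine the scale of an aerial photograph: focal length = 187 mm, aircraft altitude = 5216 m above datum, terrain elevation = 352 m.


scale = f / (H - h) = 187 mm / 4864 m = 187 / 4864000 = 1:26011

1:26011


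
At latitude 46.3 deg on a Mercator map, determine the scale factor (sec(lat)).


SF = 1 / cos(46.3) = 1 / 0.690882 = 1.447

1.447


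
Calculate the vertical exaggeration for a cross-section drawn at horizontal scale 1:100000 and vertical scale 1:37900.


VE = horizontal_scale / vertical_scale = 100000 / 37900 ≈ 2.6

2.6x


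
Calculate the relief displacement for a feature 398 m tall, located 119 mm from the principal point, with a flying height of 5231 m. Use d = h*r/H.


d = h * r / H = 398 * 119 / 5231 = 9.05 mm

9.05 mm


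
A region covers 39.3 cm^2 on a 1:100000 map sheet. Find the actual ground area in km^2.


ground_area = 39.3 * (100000/100)^2 = 39300000.0 m^2 = 39.3 km^2

39.3 km^2


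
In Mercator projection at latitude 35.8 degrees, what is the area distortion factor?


area_distortion = 1/cos^2(35.8) = 1.52

1.52


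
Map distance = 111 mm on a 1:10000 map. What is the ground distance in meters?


ground = 111 mm * 10000 / 1000 = 1110.0 m

1110.0 m


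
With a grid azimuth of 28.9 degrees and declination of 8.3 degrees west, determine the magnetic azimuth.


magnetic azimuth = grid azimuth - declination (east +ve)
mag_az = 28.9 - -8.3 = 37.2 degrees

37.2 degrees


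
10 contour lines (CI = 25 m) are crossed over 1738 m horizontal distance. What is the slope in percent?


elevation change = 10 * 25 = 250 m
slope = 250 / 1738 * 100 = 14.4%

14.4%


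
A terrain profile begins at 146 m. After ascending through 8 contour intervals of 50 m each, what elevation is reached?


elevation = 146 + 8 * 50 = 546 m

546 m


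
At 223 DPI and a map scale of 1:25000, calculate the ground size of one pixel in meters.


pixel_cm = 2.54 / 223 ≈ 0.01139 cm
ground = pixel_cm * 25000 / 100 = 2.54 * 25000 / (223 * 100) = 63500 / 22300 ≈ 2.85 m

2.85 m


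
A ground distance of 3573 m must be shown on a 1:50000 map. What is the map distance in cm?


map_cm = 3573 * 100 / 50000 = 7.146 cm ≈ 7.15 cm

7.15 cm


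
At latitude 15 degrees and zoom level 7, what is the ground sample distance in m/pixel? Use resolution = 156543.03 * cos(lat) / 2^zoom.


res = 156543.03 * cos(15) / 2^7 = 156543.03 * 0.96592583 / 128 = 1181.32 m/pixel

1181.32 m/pixel


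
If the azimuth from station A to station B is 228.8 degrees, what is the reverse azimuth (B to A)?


back azimuth = (228.8 + 180) mod 360 = 48.8 degrees

48.8 degrees


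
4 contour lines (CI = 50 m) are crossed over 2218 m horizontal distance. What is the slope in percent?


elevation change = 4 * 50 = 200 m
slope = 200 / 2218 * 100 = 9.0%

9.0%


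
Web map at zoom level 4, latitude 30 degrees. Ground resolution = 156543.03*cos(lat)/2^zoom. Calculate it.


res = 156543.03 * cos(30) / 2^4 = 156543.03 * 0.8660254 / 16 = 8473.14 m/pixel

8473.14 m/pixel


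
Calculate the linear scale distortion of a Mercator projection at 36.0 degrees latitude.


SF = 1 / cos(36.0) = 1 / 0.809017 = 1.236

1.236


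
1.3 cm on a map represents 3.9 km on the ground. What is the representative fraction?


ground = 3.9 km = 390000 cm; RF denominator = ground / map = 390000 / 1.3 = 300000; RF = 1:300000

1:300000


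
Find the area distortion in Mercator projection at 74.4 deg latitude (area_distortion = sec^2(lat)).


area_distortion = 1/cos^2(74.4) = 13.828

13.828


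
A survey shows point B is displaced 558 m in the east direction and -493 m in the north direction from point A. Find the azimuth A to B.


az = atan2(558, -493) = 131.5 deg
adjusted to 0-360: 131.5 degrees

131.5 degrees


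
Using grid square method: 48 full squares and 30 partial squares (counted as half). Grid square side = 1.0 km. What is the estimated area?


effective squares = 48 + 30 * 0.5 = 63.0
area = 63.0 * 1.0 = 63.0 km^2

63.0 km^2


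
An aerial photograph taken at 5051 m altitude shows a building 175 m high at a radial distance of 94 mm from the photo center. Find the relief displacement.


d = h * r / H = 175 * 94 / 5051 = 3.26 mm

3.26 mm


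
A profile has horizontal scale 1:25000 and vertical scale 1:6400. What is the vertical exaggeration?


VE = horizontal_scale / vertical_scale = 25000 / 6400 = 3.90625 ≈ 3.9

3.9x


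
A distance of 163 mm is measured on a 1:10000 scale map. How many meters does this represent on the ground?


ground = 163 mm * 10000 / 1000 = 1630.0 m

1630.0 m


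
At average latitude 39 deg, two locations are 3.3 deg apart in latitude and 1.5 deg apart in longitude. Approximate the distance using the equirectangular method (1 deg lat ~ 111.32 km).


dlat_km = 3.3 * 111.32 = 367.356
dlon_km = 1.5 * 111.32 * cos(39) ≈ 129.768
dist = sqrt(367.356^2 + 129.768^2) ≈ 389.6 km

389.6 km


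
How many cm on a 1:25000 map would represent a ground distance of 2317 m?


map_cm = 2317 * 100 / 25000 = 9.268 cm ≈ 9.27 cm

9.27 cm


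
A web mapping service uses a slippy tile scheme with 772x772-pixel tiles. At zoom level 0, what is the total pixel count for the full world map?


tiles per axis = 2^0 = 1
total tiles = 1^2 = 1
pixels per axis = 1 * 772 = 772
total pixels = 772^2 = 595984

595984 pixels


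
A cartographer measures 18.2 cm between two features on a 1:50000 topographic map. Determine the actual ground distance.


ground = 18.2 cm * 50000 / 100 = 9100.0 m = 9.1 km

9.1 km


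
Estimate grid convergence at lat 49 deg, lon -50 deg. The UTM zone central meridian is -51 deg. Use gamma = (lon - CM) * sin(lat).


gamma = (-50 - -51) * sin(49) = 1 * 0.75471 = 0.755 degrees

0.755 degrees


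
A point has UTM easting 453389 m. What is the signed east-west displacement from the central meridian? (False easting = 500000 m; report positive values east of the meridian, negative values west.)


displacement = 453389 - 500000 = -46611 m

-46611 m


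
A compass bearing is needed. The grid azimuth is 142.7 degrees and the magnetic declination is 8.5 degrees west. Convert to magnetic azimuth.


magnetic azimuth = grid azimuth - declination (east +ve)
mag_az = 142.7 - -8.5 = 151.2 degrees

151.2 degrees


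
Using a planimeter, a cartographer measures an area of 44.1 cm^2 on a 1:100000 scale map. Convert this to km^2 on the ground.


ground_area = 44.1 * (100000/100)^2 = 44100000.0 m^2 = 44.1 km^2

44.1 km^2


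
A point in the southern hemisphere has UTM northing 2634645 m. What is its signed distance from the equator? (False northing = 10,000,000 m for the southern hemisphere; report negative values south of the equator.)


For southern: actual = 2634645 - 10000000 = -7365355 m

-7365355 m


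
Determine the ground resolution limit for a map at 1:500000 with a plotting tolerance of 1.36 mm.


ground = 1.36 mm * 500000 / 1000 = 680.0 m

680.0 m


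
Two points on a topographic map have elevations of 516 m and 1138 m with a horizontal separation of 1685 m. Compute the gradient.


gradient = (1138 - 516) / 1685 = 622 / 1685 = 0.3691

0.3691


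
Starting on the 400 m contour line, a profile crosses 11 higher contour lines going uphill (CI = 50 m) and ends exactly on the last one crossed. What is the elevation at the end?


elevation = 400 + 11 * 50 = 950 m

950 m


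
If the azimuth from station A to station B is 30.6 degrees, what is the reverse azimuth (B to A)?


back azimuth = (30.6 + 180) mod 360 = 210.6 degrees

210.6 degrees


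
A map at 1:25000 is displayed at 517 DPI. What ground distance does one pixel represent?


pixel_cm = 2.54 / 517 ≈ 0.004913 cm
ground = pixel_cm * 25000 / 100 = 2.54 * 25000 / (517 * 100) = 63500 / 51700 ≈ 1.23 m

1.23 m


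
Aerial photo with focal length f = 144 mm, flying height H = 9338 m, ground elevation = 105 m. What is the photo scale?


scale = f / (H - h) = 144 mm / 9233 m = 144 / 9233000 = 1:64118

1:64118


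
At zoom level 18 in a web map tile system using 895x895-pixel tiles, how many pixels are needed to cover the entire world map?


tiles per axis = 2^18 = 262144
total tiles = 262144^2 = 68719476736
pixels per axis = 262144 * 895 = 234618880
total pixels = 234618880^2 = 55046018852454400

55046018852454400 pixels


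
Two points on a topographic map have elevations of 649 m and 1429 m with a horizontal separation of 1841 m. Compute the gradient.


gradient = (1429 - 649) / 1841 = 780 / 1841 = 0.4237

0.4237


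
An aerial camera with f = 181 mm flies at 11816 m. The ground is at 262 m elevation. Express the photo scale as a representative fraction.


scale = f / (H - h) = 181 mm / 11554 m = 181 / 11554000 = 1:63834

1:63834


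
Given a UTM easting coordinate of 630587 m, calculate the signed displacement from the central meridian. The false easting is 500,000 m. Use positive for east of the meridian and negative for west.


displacement = 630587 - 500000 = 130587 m

130587 m


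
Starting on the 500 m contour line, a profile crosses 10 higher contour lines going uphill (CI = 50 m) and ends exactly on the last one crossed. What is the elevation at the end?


elevation = 500 + 10 * 50 = 1000 m

1000 m


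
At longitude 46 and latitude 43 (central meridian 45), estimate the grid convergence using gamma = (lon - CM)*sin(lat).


gamma = (46 - 45) * sin(43) = 1 * 0.681998 = 0.682 degrees

0.682 degrees


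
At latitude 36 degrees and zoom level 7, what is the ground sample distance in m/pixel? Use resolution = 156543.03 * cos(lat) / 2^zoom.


res = 156543.03 * cos(36) / 2^7 = 156543.03 * 0.80901699 / 128 = 989.42 m/pixel

989.42 m/pixel


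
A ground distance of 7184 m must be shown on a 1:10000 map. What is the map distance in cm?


map_cm = 7184 * 100 / 10000 = 71.84 cm

71.84 cm


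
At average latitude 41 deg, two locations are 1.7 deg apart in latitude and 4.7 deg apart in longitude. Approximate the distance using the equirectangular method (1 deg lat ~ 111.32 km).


dlat_km = 1.7 * 111.32 = 189.244
dlon_km = 4.7 * 111.32 * cos(41) ≈ 394.867
dist = sqrt(189.244^2 + 394.867^2) ≈ 437.9 km

437.9 km


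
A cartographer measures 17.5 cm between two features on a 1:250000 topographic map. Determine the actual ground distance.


ground = 17.5 cm * 250000 / 100 = 43750.0 m = 43.75 km

43.75 km


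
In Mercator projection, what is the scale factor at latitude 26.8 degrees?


SF = 1 / cos(26.8) = 1 / 0.892586 = 1.12

1.12


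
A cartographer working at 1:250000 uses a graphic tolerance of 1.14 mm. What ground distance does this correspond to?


ground = 1.14 mm * 250000 / 1000 = 285.0 m

285.0 m


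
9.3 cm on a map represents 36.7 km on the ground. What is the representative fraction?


ground = 36.7 km = 3670000 cm; RF denominator = ground / map = 3670000 / 9.3 ≈ 394624; RF = 1:394624

1:394624


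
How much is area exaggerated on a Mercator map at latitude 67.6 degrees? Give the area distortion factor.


area_distortion = 1/cos^2(67.6) = 6.886

6.886


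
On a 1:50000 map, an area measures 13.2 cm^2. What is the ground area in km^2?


ground_area = 13.2 * (50000/100)^2 = 3300000.0 m^2 = 3.3 km^2

3.3 km^2


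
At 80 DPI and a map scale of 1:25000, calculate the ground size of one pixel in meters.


pixel_cm = 2.54 / 80 = 0.03175 cm
ground = pixel_cm * 25000 / 100 = 2.54 * 25000 / (80 * 100) = 63500 / 8000 ≈ 7.94 m

7.94 m


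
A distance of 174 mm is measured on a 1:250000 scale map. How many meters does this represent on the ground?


ground = 174 mm * 250000 / 1000 = 43500.0 m

43500.0 m


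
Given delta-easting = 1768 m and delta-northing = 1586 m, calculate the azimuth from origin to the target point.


az = atan2(1768, 1586) = 48.1 deg
adjusted to 0-360: 48.1 degrees

48.1 degrees


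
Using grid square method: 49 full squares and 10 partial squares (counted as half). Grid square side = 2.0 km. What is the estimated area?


effective squares = 49 + 10 * 0.5 = 54.0
area = 54.0 * 4.0 = 216.0 km^2

216.0 km^2


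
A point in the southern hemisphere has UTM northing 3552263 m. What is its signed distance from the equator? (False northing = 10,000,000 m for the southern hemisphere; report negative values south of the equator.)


For southern: actual = 3552263 - 10000000 = -6447737 m

-6447737 m


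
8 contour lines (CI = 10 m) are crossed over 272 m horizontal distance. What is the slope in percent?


elevation change = 8 * 10 = 80 m
slope = 80 / 272 * 100 = 29.4%

29.4%


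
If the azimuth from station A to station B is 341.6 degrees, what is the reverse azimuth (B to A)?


back azimuth = (341.6 + 180) mod 360 = 161.6 degrees

161.6 degrees


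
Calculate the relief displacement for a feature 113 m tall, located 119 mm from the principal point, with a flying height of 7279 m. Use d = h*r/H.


d = h * r / H = 113 * 119 / 7279 = 1.85 mm

1.85 mm


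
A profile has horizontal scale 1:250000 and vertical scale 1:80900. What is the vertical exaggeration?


VE = horizontal_scale / vertical_scale = 250000 / 80900 ≈ 3.1

3.1x


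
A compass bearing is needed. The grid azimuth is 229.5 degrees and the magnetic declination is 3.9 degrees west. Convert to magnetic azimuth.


magnetic azimuth = grid azimuth - declination (east +ve)
mag_az = 229.5 - -3.9 = 233.4 degrees

233.4 degrees


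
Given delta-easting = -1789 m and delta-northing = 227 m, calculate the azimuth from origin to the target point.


az = atan2(-1789, 227) = -82.8 deg
adjusted to 0-360: 277.2 degrees

277.2 degrees


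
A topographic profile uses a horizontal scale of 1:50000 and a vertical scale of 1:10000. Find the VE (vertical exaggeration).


VE = horizontal_scale / vertical_scale = 50000 / 10000 = 5.0

5.0x


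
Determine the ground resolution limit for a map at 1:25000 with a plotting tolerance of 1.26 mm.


ground = 1.26 mm * 25000 / 1000 = 31.5 m

31.5 m


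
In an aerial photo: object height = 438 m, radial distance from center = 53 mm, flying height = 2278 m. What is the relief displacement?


d = h * r / H = 438 * 53 / 2278 = 10.19 mm

10.19 mm


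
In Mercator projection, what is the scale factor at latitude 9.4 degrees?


SF = 1 / cos(9.4) = 1 / 0.986572 = 1.014

1.014


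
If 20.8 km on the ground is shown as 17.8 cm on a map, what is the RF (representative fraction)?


ground = 20.8 km = 2080000 cm; RF denominator = ground / map = 2080000 / 17.8 ≈ 116854; RF = 1:116854

1:116854


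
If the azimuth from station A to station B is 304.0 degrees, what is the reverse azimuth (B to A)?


back azimuth = (304.0 + 180) mod 360 = 124.0 degrees

124.0 degrees


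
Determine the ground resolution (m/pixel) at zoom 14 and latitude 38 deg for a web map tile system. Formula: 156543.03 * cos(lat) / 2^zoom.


res = 156543.03 * cos(38) / 2^14 = 156543.03 * 0.78801075 / 16384 = 7.53 m/pixel

7.53 m/pixel


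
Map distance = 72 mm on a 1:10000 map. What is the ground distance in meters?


ground = 72 mm * 10000 / 1000 = 720.0 m

720.0 m


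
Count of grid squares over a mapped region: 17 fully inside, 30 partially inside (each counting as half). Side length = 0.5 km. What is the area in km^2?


effective squares = 17 + 30 * 0.5 = 32.0
area = 32.0 * 0.25 = 8.0 km^2

8.0 km^2


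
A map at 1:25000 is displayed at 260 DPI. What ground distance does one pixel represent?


pixel_cm = 2.54 / 260 ≈ 0.009769 cm
ground = pixel_cm * 25000 / 100 = 2.54 * 25000 / (260 * 100) = 63500 / 26000 ≈ 2.44 m

2.44 m


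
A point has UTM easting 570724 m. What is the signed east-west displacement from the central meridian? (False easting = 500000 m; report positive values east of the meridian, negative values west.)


displacement = 570724 - 500000 = 70724 m

70724 m


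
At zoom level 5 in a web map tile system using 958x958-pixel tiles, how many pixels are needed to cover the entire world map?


tiles per axis = 2^5 = 32
total tiles = 32^2 = 1024
pixels per axis = 32 * 958 = 30656
total pixels = 30656^2 = 939790336

939790336 pixels


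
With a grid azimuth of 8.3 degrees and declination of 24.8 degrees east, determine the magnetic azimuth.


magnetic azimuth = grid azimuth - declination (east +ve)
mag_az = 8.3 - 24.8 = 343.5 degrees

343.5 degrees


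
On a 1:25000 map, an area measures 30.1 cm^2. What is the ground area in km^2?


ground_area = 30.1 * (25000/100)^2 = 1881250.0 m^2 = 1.88125 km^2 ≈ 1.881 km^2

1.881 km^2


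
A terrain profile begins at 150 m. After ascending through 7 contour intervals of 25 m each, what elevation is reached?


elevation = 150 + 7 * 25 = 325 m

325 m


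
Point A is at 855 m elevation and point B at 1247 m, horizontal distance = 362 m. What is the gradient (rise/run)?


gradient = (1247 - 855) / 362 = 392 / 362 = 1.0829

1.0829


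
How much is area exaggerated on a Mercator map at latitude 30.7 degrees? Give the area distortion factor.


area_distortion = 1/cos^2(30.7) = 1.353

1.353


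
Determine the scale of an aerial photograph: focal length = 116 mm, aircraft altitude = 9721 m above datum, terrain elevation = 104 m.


scale = f / (H - h) = 116 mm / 9617 m = 116 / 9617000 = 1:82905

1:82905


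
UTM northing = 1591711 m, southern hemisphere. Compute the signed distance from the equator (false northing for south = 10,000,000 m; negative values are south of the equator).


For southern: actual = 1591711 - 10000000 = -8408289 m

-8408289 m


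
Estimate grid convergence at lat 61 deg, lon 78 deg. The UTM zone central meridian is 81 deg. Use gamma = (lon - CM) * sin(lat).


gamma = (78 - 81) * sin(61) = -3 * 0.87462 = -2.624 degrees

-2.624 degrees


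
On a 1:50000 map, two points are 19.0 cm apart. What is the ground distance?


ground = 19.0 cm * 50000 / 100 = 9500.0 m = 9.5 km

9.5 km


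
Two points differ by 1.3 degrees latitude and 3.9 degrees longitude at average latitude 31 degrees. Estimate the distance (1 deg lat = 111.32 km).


dlat_km = 1.3 * 111.32 = 144.716
dlon_km = 3.9 * 111.32 * cos(31) ≈ 372.137
dist = sqrt(144.716^2 + 372.137^2) ≈ 399.3 km

399.3 km


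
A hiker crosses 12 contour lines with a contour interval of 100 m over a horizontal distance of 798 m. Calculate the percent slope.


elevation change = 12 * 100 = 1200 m
slope = 1200 / 798 * 100 = 150.4%

150.4%


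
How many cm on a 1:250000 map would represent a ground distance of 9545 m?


map_cm = 9545 * 100 / 250000 = 3.818 cm ≈ 3.82 cm

3.82 cm


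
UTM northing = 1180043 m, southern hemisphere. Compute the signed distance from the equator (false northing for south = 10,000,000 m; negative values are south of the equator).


For southern: actual = 1180043 - 10000000 = -8819957 m

-8819957 m


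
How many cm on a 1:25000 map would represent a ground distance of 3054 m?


map_cm = 3054 * 100 / 25000 = 12.216 cm ≈ 12.22 cm

12.22 cm


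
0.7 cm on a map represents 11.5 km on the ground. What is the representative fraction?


ground = 11.5 km = 1150000 cm; RF denominator = ground / map = 1150000 / 0.7 ≈ 1642857; RF = 1:1642857

1:1642857


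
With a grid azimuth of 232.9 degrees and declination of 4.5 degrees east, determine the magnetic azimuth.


magnetic azimuth = grid azimuth - declination (east +ve)
mag_az = 232.9 - 4.5 = 228.4 degrees

228.4 degrees


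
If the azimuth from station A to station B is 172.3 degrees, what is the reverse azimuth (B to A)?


back azimuth = (172.3 + 180) mod 360 = 352.3 degrees

352.3 degrees


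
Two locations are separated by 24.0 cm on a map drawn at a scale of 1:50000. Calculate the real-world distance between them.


ground = 24.0 cm * 50000 / 100 = 12000.0 m = 12.0 km

12.0 km


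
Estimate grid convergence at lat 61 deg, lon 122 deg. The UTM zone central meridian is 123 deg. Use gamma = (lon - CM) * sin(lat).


gamma = (122 - 123) * sin(61) = -1 * 0.87462 = -0.875 degrees

-0.875 degrees


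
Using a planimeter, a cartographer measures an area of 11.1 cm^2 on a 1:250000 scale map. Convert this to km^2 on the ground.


ground_area = 11.1 * (250000/100)^2 = 69375000.0 m^2 = 69.375 km^2

69.375 km^2


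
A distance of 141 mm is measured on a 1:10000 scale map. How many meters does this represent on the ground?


ground = 141 mm * 10000 / 1000 = 1410.0 m

1410.0 m


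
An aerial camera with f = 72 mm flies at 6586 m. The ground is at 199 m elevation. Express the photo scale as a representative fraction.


scale = f / (H - h) = 72 mm / 6387 m = 72 / 6387000 = 1:88708

1:88708


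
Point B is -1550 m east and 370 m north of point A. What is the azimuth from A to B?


az = atan2(-1550, 370) = -76.6 deg
adjusted to 0-360: 283.4 degrees

283.4 degrees


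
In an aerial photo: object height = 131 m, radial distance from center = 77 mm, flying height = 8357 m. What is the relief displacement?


d = h * r / H = 131 * 77 / 8357 = 1.21 mm

1.21 mm


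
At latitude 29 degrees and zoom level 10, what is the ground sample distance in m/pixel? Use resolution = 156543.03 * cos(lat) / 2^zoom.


res = 156543.03 * cos(29) / 2^10 = 156543.03 * 0.87461971 / 1024 = 133.71 m/pixel

133.71 m/pixel


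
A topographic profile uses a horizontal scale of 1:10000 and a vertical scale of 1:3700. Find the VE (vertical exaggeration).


VE = horizontal_scale / vertical_scale = 10000 / 3700 ≈ 2.7

2.7x


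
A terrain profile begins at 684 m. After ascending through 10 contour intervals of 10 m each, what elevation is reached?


elevation = 684 + 10 * 10 = 784 m

784 m


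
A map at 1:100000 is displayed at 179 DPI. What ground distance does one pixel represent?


pixel_cm = 2.54 / 179 ≈ 0.01419 cm
ground = pixel_cm * 100000 / 100 = 2.54 * 100000 / (179 * 100) = 254000 / 17900 ≈ 14.19 m

14.19 m


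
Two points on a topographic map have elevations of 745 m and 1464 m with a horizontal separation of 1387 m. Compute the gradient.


gradient = (1464 - 745) / 1387 = 719 / 1387 = 0.5184

0.5184


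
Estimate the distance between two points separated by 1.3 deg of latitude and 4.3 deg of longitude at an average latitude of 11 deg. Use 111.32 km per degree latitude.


dlat_km = 1.3 * 111.32 = 144.716
dlon_km = 4.3 * 111.32 * cos(11) ≈ 469.881
dist = sqrt(144.716^2 + 469.881^2) ≈ 491.7 km

491.7 km


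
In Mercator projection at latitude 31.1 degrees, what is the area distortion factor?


area_distortion = 1/cos^2(31.1) = 1.364

1.364


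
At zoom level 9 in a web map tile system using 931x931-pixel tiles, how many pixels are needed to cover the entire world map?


tiles per axis = 2^9 = 512
total tiles = 512^2 = 262144
pixels per axis = 512 * 931 = 476672
total pixels = 476672^2 = 227216195584

227216195584 pixels


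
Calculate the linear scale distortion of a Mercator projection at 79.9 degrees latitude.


SF = 1 / cos(79.9) = 1 / 0.175367 = 5.702

5.702


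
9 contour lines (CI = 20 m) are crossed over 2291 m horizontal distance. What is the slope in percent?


elevation change = 9 * 20 = 180 m
slope = 180 / 2291 * 100 = 7.9%

7.9%


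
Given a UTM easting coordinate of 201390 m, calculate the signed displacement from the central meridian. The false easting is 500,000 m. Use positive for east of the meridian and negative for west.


displacement = 201390 - 500000 = -298610 m

-298610 m


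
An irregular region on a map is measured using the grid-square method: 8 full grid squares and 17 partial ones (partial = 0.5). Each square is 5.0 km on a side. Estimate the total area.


effective squares = 8 + 17 * 0.5 = 16.5
area = 16.5 * 25.0 = 412.5 km^2

412.5 km^2


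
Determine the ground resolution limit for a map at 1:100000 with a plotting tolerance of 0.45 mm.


ground = 0.45 mm * 100000 / 1000 = 45.0 m

45.0 m


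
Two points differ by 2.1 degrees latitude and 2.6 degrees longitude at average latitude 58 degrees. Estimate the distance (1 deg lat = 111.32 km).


dlat_km = 2.1 * 111.32 = 233.772
dlon_km = 2.6 * 111.32 * cos(58) ≈ 153.376
dist = sqrt(233.772^2 + 153.376^2) ≈ 279.6 km

279.6 km


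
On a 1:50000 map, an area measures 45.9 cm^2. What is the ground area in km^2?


ground_area = 45.9 * (50000/100)^2 = 11475000.0 m^2 = 11.475 km^2

11.475 km^2


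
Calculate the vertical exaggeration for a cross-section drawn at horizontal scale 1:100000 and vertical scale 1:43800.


VE = horizontal_scale / vertical_scale = 100000 / 43800 ≈ 2.3

2.3x


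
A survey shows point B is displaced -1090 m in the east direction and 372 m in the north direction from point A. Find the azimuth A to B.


az = atan2(-1090, 372) = -71.2 deg
adjusted to 0-360: 288.8 degrees

288.8 degrees


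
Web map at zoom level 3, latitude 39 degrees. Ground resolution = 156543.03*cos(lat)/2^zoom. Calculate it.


res = 156543.03 * cos(39) / 2^3 = 156543.03 * 0.77714596 / 8 = 15207.1 m/pixel

15207.1 m/pixel


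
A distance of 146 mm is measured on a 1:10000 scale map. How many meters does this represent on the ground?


ground = 146 mm * 10000 / 1000 = 1460.0 m

1460.0 m


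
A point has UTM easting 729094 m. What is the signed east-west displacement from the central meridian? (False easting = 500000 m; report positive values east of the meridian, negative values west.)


displacement = 729094 - 500000 = 229094 m

229094 m


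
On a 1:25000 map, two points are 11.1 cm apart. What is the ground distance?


ground = 11.1 cm * 25000 / 100 = 2775.0 m = 2.775 km

2.775 km


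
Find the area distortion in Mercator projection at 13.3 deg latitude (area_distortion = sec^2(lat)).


area_distortion = 1/cos^2(13.3) = 1.056

1.056


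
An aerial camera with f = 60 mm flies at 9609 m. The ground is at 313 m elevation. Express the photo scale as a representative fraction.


scale = f / (H - h) = 60 mm / 9296 m = 60 / 9296000 = 1:154933

1:154933


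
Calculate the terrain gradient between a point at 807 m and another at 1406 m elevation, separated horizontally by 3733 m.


gradient = (1406 - 807) / 3733 = 599 / 3733 = 0.1605

0.1605


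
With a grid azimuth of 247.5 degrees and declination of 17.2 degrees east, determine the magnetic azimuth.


magnetic azimuth = grid azimuth - declination (east +ve)
mag_az = 247.5 - 17.2 = 230.3 degrees

230.3 degrees


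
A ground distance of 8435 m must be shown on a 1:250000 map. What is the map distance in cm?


map_cm = 8435 * 100 / 250000 = 3.374 cm ≈ 3.37 cm

3.37 cm


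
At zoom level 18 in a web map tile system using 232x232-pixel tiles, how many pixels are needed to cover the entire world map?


tiles per axis = 2^18 = 262144
total tiles = 262144^2 = 68719476736
pixels per axis = 262144 * 232 = 60817408
total pixels = 60817408^2 = 3698757115838464

3698757115838464 pixels


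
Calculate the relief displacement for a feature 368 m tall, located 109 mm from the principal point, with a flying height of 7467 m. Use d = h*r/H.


d = h * r / H = 368 * 109 / 7467 = 5.37 mm

5.37 mm


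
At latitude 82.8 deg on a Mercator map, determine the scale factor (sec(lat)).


SF = 1 / cos(82.8) = 1 / 0.125333 = 7.979

7.979


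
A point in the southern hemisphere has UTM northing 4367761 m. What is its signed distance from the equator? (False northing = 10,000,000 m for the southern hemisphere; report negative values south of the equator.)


For southern: actual = 4367761 - 10000000 = -5632239 m

-5632239 m


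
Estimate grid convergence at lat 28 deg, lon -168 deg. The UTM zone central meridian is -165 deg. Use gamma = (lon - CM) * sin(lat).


gamma = (-168 - -165) * sin(28) = -3 * 0.469472 = -1.408 degrees

-1.408 degrees


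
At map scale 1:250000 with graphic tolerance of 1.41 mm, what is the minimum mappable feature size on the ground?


ground = 1.41 mm * 250000 / 1000 = 352.5 m

352.5 m


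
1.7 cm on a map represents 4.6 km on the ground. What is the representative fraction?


ground = 4.6 km = 460000 cm; RF denominator = ground / map = 460000 / 1.7 ≈ 270588; RF = 1:270588

1:270588


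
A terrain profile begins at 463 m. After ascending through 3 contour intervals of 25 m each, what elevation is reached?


elevation = 463 + 3 * 25 = 538 m

538 m


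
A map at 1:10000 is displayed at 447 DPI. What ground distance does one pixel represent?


pixel_cm = 2.54 / 447 ≈ 0.005682 cm
ground = pixel_cm * 10000 / 100 = 2.54 * 10000 / (447 * 100) = 25400 / 44700 ≈ 0.57 m

0.57 m


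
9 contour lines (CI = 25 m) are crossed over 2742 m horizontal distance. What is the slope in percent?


elevation change = 9 * 25 = 225 m
slope = 225 / 2742 * 100 = 8.2%

8.2%


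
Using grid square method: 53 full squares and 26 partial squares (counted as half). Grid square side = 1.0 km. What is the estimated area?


effective squares = 53 + 26 * 0.5 = 66.0
area = 66.0 * 1.0 = 66.0 km^2

66.0 km^2


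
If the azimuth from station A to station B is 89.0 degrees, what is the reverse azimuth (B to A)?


back azimuth = (89.0 + 180) mod 360 = 269.0 degrees

269.0 degrees


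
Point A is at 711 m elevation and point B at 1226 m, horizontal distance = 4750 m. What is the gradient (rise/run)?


gradient = (1226 - 711) / 4750 = 515 / 4750 = 0.1084

0.1084


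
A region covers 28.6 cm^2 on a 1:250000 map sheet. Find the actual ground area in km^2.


ground_area = 28.6 * (250000/100)^2 = 178750000.0 m^2 = 178.75 km^2

178.75 km^2


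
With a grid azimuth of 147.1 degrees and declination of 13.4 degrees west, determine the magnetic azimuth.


magnetic azimuth = grid azimuth - declination (east +ve)
mag_az = 147.1 - -13.4 = 160.5 degrees

160.5 degrees


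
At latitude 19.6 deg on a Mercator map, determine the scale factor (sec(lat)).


SF = 1 / cos(19.6) = 1 / 0.942057 = 1.062

1.062


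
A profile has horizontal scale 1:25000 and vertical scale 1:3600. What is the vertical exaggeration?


VE = horizontal_scale / vertical_scale = 25000 / 3600 ≈ 6.9

6.9x


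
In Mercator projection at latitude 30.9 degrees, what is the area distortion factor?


area_distortion = 1/cos^2(30.9) = 1.358

1.358


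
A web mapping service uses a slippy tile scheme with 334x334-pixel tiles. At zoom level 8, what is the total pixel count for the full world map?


tiles per axis = 2^8 = 256
total tiles = 256^2 = 65536
pixels per axis = 256 * 334 = 85504
total pixels = 85504^2 = 7310934016

7310934016 pixels


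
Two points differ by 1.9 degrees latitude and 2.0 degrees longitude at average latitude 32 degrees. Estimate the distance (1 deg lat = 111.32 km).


dlat_km = 1.9 * 111.32 = 211.508
dlon_km = 2.0 * 111.32 * cos(32) ≈ 188.809
dist = sqrt(211.508^2 + 188.809^2) ≈ 283.5 km

283.5 km


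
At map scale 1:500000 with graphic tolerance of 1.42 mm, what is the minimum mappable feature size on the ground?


ground = 1.42 mm * 500000 / 1000 = 710.0 m

710.0 m


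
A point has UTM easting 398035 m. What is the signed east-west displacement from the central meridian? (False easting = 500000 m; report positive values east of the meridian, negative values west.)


displacement = 398035 - 500000 = -101965 m

-101965 m


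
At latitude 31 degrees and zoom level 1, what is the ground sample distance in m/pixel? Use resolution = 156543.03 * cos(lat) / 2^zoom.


res = 156543.03 * cos(31) / 2^1 = 156543.03 * 0.8571673 / 2 = 67091.78 m/pixel

67091.78 m/pixel


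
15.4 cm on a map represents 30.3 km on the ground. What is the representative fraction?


ground = 30.3 km = 3030000 cm; RF denominator = ground / map = 3030000 / 15.4 ≈ 196753; RF = 1:196753

1:196753


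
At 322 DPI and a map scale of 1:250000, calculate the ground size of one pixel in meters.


pixel_cm = 2.54 / 322 ≈ 0.007888 cm
ground = pixel_cm * 250000 / 100 = 2.54 * 250000 / (322 * 100) = 635000 / 32200 ≈ 19.72 m

19.72 m


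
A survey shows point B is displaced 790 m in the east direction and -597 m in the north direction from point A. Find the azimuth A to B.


az = atan2(790, -597) = 127.1 deg
adjusted to 0-360: 127.1 degrees

127.1 degrees


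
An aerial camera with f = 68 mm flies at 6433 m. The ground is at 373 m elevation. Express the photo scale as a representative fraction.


scale = f / (H - h) = 68 mm / 6060 m = 68 / 6060000 = 1:89118

1:89118


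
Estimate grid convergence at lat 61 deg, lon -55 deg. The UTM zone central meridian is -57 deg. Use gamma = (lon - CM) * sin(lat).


gamma = (-55 - -57) * sin(61) = 2 * 0.87462 = 1.749 degrees

1.749 degrees


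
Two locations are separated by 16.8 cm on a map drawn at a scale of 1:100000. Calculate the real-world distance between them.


ground = 16.8 cm * 100000 / 100 = 16800.0 m = 16.8 km

16.8 km


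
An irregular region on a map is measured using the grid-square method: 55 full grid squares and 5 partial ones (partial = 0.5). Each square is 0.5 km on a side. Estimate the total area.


effective squares = 55 + 5 * 0.5 = 57.5
area = 57.5 * 0.25 = 14.375 km^2

14.375 km^2


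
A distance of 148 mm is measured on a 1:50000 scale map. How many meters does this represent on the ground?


ground = 148 mm * 50000 / 1000 = 7400.0 m

7400.0 m


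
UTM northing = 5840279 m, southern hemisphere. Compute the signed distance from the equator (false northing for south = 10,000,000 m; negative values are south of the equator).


For southern: actual = 5840279 - 10000000 = -4159721 m

-4159721 m


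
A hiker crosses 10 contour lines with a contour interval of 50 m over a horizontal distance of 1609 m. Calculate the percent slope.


elevation change = 10 * 50 = 500 m
slope = 500 / 1609 * 100 = 31.1%

31.1%


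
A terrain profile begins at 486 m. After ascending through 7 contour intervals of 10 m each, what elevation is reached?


elevation = 486 + 7 * 10 = 556 m

556 m


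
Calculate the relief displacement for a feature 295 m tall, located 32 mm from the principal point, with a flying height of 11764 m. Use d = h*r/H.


d = h * r / H = 295 * 32 / 11764 = 0.8 mm

0.8 mm
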